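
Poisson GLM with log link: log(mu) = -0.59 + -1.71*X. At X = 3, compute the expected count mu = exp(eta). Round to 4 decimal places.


eta = -0.59 + -1.71 * 3 = -5.7200.
mu = exp(-5.7200) = 0.0033.

0.0033


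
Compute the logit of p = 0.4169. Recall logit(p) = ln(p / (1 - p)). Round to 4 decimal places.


The odds are p/(1-p) = 0.4169 / 0.5831 = 0.7150.
logit(p) = ln(0.7150) = -0.3355.

-0.3355


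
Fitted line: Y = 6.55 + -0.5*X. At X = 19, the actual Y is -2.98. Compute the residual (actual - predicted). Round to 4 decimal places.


Compute yhat = 6.55 + (-0.5)(19) = -2.9500.
Residual = actual - predicted = -2.98 - -2.9500 = -0.0300.

-0.0300


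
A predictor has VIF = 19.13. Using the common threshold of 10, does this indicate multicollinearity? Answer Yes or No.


Check: VIF = 19.13 vs threshold = 10.
Since 19.13 >= 10, the answer is Yes.

Yes


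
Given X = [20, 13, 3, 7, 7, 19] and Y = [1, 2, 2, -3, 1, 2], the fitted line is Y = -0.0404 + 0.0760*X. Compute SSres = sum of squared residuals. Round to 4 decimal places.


For each point, residual = actual - predicted.
Residuals: [-0.4796, 1.0524, 1.8124, -3.4916, 0.5084, 0.5964].
Sum of squared residuals = 17.4278.

17.4278


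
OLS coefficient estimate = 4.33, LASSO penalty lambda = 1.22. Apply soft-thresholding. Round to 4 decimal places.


Absolute value: |4.33| = 4.33.
Compare to lambda = 1.22.
Since |beta| > lambda, coefficient = sign(beta)*(|beta| - lambda) = 3.1100.

3.1100


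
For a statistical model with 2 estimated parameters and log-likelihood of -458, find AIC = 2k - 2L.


AIC = 2k - 2*loglik = 2(2) - 2(-458).
= 4 + 916 = 920.

920


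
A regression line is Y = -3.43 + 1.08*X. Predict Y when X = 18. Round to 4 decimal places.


Substitute X = 18 into the equation:
Y = -3.43 + 1.08 * 18 = -3.43 + 19.4400 = 16.0100.

16.0100


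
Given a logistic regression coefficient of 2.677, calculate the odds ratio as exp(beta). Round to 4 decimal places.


The odds ratio is computed as:
OR = e^(2.677) = 14.5414.

14.5414


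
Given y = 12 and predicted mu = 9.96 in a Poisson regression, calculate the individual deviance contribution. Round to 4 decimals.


First: ln(12/9.96) = 0.186330.
Then: 12 * 0.186330 = 2.235960.
y - mu = 12 - 9.96 = 2.04.
D = 2(2.235960 - 2.04) = 0.391920, which rounds to 0.3919.

0.3919


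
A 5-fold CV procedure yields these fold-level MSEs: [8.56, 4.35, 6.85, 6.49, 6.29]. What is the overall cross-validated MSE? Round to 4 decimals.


Add all fold MSEs: 32.5400.
Divide by k = 5: 32.5400/5 = 6.5080.

6.5080


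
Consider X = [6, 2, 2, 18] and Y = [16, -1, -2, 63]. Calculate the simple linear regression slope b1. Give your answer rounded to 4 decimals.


Calculate xbar = 7.0000, ybar = 19.0000.
S_xx = 172.0000, S_xy = 692.0000.
Using b1 = S_xy / S_xx = 692.0000 / 172.0000, we get b1 = 4.0233.

4.0233


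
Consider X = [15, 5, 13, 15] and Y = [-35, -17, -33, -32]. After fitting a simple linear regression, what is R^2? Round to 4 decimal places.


Fit the OLS line: b0 = -8.9559, b1 = -1.6912.
SSres = 10.2647.
SStot = 204.7500.
R^2 = 1 - 10.2647/204.7500 = 0.9499.

0.9499


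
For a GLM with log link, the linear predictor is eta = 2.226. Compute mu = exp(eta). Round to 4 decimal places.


mu = exp(eta) = exp(2.226).
= 9.2627.

9.2627


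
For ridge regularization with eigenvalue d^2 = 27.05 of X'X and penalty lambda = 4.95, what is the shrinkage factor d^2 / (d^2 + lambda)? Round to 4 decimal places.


Denominator = d^2 + lambda = 27.05 + 4.95 = 32.0000.
Shrinkage = 27.05 / 32.0000 = 0.8453.

0.8453


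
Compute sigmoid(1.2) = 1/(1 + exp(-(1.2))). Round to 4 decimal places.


Compute exp(-1.2000) = 0.3012.
Sigmoid = 1 / (1 + 0.3012) = 1 / 1.3012 = 0.7685.

0.7685


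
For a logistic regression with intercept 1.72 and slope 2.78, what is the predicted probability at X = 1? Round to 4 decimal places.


Compute z = 1.72 + (2.78)(1) = 4.5000.
exp(-z) = 0.0111.
P = 1/(1 + 0.0111) = 0.9890.

0.9890


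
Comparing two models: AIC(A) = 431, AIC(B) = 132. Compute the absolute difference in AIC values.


|AIC_A - AIC_B| = |431 - 132| = 299.
Model B is preferred (lower AIC).

299


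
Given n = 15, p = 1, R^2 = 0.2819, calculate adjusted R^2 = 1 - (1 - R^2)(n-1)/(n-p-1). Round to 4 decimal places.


Using the formula:
(1 - 0.2819) = 0.7181.
Multiply by 14/13: 0.7181 * 14 = 10.0534, then 10.0534 / 13 = 0.7733.
Adj R^2 = 1 - 0.7733 = 0.2267.

0.2267


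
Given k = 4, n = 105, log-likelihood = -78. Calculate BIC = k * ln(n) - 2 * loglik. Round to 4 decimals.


ln(105) = 4.653960.
k * ln(n) = 4 * 4.653960 = 18.615840.
-2L = 156.
BIC = 18.615840 + 156 = 174.615840, which rounds to 174.6158.

174.6158


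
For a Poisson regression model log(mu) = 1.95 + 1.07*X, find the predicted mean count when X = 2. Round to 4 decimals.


Linear predictor: eta = 1.95 + (1.07)(2) = 4.0900.
Expected count: mu = exp(4.0900) = 59.7399.

59.7399


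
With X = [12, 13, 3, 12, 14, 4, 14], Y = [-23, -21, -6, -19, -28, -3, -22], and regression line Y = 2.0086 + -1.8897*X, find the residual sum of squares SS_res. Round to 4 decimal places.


For each point, residual = actual - predicted.
Residuals: [-2.3322, 1.5575, -2.3395, 1.6678, -3.5528, 2.5502, 2.4472].
Sum of squared residuals = 41.2345.

41.2345


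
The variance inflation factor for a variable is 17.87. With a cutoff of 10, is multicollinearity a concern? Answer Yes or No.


Check: VIF = 17.87 vs threshold = 10.
Since 17.87 >= 10, the answer is Yes.

Yes


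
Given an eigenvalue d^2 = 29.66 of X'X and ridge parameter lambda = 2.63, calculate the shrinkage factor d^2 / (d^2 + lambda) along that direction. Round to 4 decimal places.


Denominator = d^2 + lambda = 29.66 + 2.63 = 32.2900.
Shrinkage = 29.66 / 32.2900 = 0.9186.

0.9186


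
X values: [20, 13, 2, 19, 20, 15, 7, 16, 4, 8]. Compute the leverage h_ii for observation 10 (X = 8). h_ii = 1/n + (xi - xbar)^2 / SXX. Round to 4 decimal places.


Mean of X: xbar = 12.4000.
SXX = 406.4000.
For X = 8: h = 1/10 + (8 - 12.4000)^2/406.4000 = 0.1476.

0.1476


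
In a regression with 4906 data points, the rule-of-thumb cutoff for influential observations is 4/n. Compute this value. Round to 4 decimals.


Using the rule of thumb:
Threshold = 4 / 4906 = 0.0008.

0.0008


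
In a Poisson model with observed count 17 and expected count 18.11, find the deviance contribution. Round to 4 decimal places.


Compute y*ln(y/mu) = 17*ln(17/18.11) = 17*-0.063251 = -1.075267.
y - mu = -1.11.
D = 2*(-1.075267 - (-1.11)) = 0.069466, which rounds to 0.0695.

0.0695


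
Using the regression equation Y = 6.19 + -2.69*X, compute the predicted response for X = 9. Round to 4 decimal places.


Plug X = 9 into Y = 6.19 + -2.69*X:
Y = 6.19 + -24.2100 = -18.0200.

-18.0200


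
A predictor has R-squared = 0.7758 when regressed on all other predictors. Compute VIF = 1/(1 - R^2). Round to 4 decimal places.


VIF = 1 / (1 - 0.7758).
= 1 / 0.2242 = 4.4603.

4.4603


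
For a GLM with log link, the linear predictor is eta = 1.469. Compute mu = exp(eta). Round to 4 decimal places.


Apply the inverse link:
mu = e^1.469 = 4.3449.

4.3449


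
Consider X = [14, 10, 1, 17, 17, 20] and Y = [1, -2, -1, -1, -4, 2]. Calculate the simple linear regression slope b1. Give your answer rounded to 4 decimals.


Calculate xbar = 13.1667, ybar = -0.8333.
S_xx = 234.8333, S_xy = 13.8333.
Using b1 = S_xy / S_xx = 13.8333 / 234.8333, we get b1 = 0.0589.

0.0589


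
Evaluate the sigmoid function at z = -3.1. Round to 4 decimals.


Compute exp(3.1000) = 22.1980.
Sigmoid = 1 / (1 + 22.1980) = 1 / 23.1980 = 0.0431.

0.0431


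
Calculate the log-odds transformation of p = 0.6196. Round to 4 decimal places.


The odds are p/(1-p) = 0.6196 / 0.3804 = 1.6288.
logit(p) = ln(1.6288) = 0.4879.

0.4879


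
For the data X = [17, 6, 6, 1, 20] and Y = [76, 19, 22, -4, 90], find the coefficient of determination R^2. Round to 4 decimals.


After computing the OLS fit (b0=-9.1710, b1=4.9771):
SSres = 5.0626, SStot = 6495.2000.
R^2 = 1 - 5.0626/6495.2000 = 0.9992.

0.9992


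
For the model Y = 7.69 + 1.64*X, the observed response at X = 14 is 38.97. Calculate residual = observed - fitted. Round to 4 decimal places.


Fitted value at X = 14 is yhat = 7.69 + 1.64*14 = 30.6500.
Residual = 38.97 - 30.6500 = 8.3200.

8.3200


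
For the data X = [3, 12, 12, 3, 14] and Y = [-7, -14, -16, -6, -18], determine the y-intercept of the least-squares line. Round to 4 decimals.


The slope is b1 = -0.9948.
Sample means are xbar = 8.8000 and ybar = -12.2000.
Intercept: b0 = -12.2000 - (-0.9948)(8.8000) = -3.4460.

-3.4460


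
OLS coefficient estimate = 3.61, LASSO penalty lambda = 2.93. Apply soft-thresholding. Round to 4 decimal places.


Absolute value: |3.61| = 3.61.
Compare to lambda = 2.93.
Since |beta| > lambda, coefficient = sign(beta)*(|beta| - lambda) = 0.6800.

0.6800


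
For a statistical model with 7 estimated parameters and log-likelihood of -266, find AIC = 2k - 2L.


Compute:
2k = 2*7 = 14.
-2*loglik = -2*(-266) = 532.
AIC = 14 + 532 = 546.

546


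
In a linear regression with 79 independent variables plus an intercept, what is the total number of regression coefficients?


Each predictor gets one coefficient, plus one intercept.
Total parameters = 79 + 1 = 80.

80


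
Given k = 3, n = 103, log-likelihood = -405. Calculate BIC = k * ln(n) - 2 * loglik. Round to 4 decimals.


Compute k*ln(n) = 3*ln(103) = 3*4.634729 = 13.904187.
Then -2*loglik = 810.
BIC = 13.904187 + 810 = 823.904187, which rounds to 823.9042.

823.9042


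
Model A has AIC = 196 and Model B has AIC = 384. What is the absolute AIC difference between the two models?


|AIC_A - AIC_B| = |196 - 384| = 188.
Model A is preferred (lower AIC).

188


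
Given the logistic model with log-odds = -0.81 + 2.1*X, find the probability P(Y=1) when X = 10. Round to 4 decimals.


Compute z = -0.81 + (2.1)(10) = 20.1900.
exp(-z) = 0.0000.
P = 1/(1 + 0.0000) = 1.0000.

1.0000


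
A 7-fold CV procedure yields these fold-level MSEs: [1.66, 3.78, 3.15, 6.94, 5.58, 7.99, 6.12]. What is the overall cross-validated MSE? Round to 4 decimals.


Add all fold MSEs: 35.2200.
Divide by k = 7: 35.2200/7 = 5.0314.

5.0314


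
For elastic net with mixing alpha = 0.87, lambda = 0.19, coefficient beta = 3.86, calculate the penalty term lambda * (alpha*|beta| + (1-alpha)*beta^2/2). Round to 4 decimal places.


Compute:
L1 = 0.87 * 3.86 = 3.3582.
L2 = 0.13 * 3.86^2 / 2 = 0.9685.
Penalty = 0.19 * (3.3582 + 0.9685) = 0.8221.

0.8221


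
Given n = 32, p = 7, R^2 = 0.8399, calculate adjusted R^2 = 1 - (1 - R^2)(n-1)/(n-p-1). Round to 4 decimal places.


Adjusted R^2 = 1 - (1 - R^2) * (n-1)/(n-p-1).
(1 - R^2) = 0.1601.
(n-1)/(n-p-1) = 31/24.
(1 - R^2) * (n-1) = 0.1601 * 31 = 4.9631.
Divide by (n-p-1): 4.9631 / 24 = 0.2068.
Adj R^2 = 1 - 0.2068 = 0.7932.

0.7932


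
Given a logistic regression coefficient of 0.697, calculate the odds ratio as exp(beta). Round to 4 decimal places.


Odds ratio = exp(beta) = exp(0.697).
= 2.0077.

2.0077


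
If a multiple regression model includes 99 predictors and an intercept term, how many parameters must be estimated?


Including the intercept, the model has 99 predictor coefficients + 1 intercept.
Total = 100.

100


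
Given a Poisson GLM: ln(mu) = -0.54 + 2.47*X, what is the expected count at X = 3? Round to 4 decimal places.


Compute eta = -0.54 + 2.47 * 3 = 6.8700.
Apply inverse link: mu = e^6.8700 = 962.9486.

962.9486


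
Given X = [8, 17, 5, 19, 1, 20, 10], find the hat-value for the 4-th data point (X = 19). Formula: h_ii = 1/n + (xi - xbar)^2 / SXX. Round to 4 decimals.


Compute xbar = 11.4286 with n = 7 observations.
SXX = 325.7143.
Leverage = 1/7 + (19 - 11.4286)^2/325.7143 = 0.3189.

0.3189


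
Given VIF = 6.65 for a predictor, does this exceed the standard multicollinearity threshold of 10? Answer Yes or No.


The threshold is 10.
VIF = 6.65 is < 10.
Multicollinearity indication: No.

No


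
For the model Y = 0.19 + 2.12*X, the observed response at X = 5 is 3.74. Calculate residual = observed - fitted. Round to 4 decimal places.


Fitted value at X = 5 is yhat = 0.19 + 2.12*5 = 10.7900.
Residual = 3.74 - 10.7900 = -7.0500.

-7.0500


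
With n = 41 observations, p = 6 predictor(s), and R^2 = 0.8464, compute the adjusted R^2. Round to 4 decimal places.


Plug in: Adj R^2 = 1 - (1 - 0.8464) * 40/34.
= 1 - 0.1536 * 40/34
= 1 - 6.1440 / 34
= 1 - 0.1807 = 0.8193.

0.8193


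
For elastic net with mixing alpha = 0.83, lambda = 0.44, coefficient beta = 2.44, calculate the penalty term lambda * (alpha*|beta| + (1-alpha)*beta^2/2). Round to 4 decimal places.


alpha * |beta| = 0.83 * 2.44 = 2.0252.
(1-alpha) * beta^2/2 = 0.17 * 5.9536/2 = 0.5061.
Total = 0.44 * (2.0252 + 0.5061) = 1.1138.

1.1138


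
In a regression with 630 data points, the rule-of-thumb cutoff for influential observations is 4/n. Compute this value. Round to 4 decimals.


The threshold is 4/n.
4/630 = 0.0063.

0.0063


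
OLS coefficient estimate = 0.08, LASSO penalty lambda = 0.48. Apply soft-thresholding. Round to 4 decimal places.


Absolute value: |0.08| = 0.08.
Compare to lambda = 0.48.
Since |beta| <= lambda, the coefficient is set to 0.

0.0000


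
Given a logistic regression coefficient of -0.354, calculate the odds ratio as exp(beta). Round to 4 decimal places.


The odds ratio is computed as:
OR = e^(-0.354) = 0.7019.

0.7019


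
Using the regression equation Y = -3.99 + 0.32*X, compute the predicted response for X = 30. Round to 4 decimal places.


Substitute X = 30 into the equation:
Y = -3.99 + 0.32 * 30 = -3.99 + 9.6000 = 5.6100.

5.6100


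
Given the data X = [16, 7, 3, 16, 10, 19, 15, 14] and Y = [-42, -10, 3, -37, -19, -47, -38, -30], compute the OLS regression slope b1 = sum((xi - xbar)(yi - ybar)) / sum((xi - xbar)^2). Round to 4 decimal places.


The sample means are xbar = 12.5000 and ybar = -27.5000.
Compute S_xx = 202.0000 and S_xy = -648.0000.
Slope b1 = S_xy / S_xx = -648.0000 / 202.0000 = -3.2079.

-3.2079


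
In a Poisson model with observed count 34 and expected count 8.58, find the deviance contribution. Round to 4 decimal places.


y/mu = 34/8.58 = 3.962704 (approx.), and ln(34/8.58) = 1.376927.
y * ln(y/mu) = 34 * 1.376927 = 46.815518.
y - mu = 25.42.
D = 2 * (46.815518 - 25.42) = 42.791036, which rounds to 42.7910.

42.7910


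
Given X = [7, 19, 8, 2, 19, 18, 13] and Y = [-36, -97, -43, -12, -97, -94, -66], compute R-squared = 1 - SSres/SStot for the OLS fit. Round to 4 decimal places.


The fitted line is Y = -1.6203 + -5.0425*X.
SSres = 6.3589, SStot = 7009.7143.
R^2 = 1 - SSres/SStot = 0.9991.

0.9991


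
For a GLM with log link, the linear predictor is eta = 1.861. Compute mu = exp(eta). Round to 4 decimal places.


The inverse log link gives:
mu = exp(1.861) = 6.4302.

6.4302


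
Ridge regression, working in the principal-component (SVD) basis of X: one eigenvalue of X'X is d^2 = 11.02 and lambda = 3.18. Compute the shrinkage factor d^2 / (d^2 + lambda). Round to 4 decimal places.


d^2 + lambda = 11.02 + 3.18 = 14.2000.
Shrinkage factor = 11.02/14.2000 = 0.7761.

0.7761


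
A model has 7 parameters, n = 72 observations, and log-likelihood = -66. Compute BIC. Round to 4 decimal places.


k * ln(n) = 7 * ln(72) = 7 * 4.276666 = 29.936662.
-2 * loglik = -2 * (-66) = 132.
BIC = 29.936662 + 132 = 161.936662, which rounds to 161.9367.

161.9367


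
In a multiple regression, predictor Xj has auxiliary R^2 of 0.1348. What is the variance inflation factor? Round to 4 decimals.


Denominator: 1 - 0.1348 = 0.8652.
VIF = 1 / 0.8652 = 1.1558.

1.1558


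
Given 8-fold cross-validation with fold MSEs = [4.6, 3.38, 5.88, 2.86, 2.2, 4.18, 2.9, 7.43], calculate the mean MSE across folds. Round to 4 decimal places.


Total MSE across folds = 33.4300.
CV-MSE = 33.4300/8 = 4.1788.

4.1788


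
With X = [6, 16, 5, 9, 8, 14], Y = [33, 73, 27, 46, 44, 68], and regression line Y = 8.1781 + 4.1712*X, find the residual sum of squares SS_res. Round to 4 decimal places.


Compute predicted values, then residuals = yi - yhat_i.
Residuals: [-0.2053, -1.9173, -2.0341, 0.2811, 2.4523, 1.4251].
SSres = sum(residual^2) = 15.9795.

15.9795


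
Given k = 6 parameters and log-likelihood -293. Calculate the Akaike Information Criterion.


AIC = 2k - 2*loglik = 2(6) - 2(-293).
= 12 + 586 = 598.

598


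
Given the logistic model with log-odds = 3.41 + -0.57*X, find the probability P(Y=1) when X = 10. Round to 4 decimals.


z = 3.41 + -0.57 * 10 = -2.2900.
Sigmoid: P = 1 / (1 + exp(2.2900)) = 0.0920.

0.0920


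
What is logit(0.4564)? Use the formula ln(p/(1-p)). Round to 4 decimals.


Compute the odds: 0.4564/0.5436 = 0.8396.
Take the natural log: ln(0.8396) = -0.1748.

-0.1748


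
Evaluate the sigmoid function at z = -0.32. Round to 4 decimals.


Compute exp(0.3200) = 1.3771.
Sigmoid = 1 / (1 + 1.3771) = 1 / 2.3771 = 0.4207.

0.4207


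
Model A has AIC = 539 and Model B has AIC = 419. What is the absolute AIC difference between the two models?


Absolute difference = |539 - 419| = 120.
The model with lower AIC (B) is preferred.

120


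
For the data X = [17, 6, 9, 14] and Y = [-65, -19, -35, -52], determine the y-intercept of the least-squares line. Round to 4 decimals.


Compute b1 = -4.0479 from the OLS formula.
With xbar = 11.5000 and ybar = -42.7500, the intercept is:
b0 = -42.7500 - -4.0479 * 11.5000 = 3.8014.

3.8014


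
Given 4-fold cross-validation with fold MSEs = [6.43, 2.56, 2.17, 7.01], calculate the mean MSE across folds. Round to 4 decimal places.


Total MSE across folds = 18.1700.
CV-MSE = 18.1700/4 = 4.5425.

4.5425


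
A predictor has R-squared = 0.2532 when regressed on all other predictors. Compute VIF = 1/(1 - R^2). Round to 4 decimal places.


Denominator: 1 - 0.2532 = 0.7468.
VIF = 1 / 0.7468 = 1.3390.

1.3390


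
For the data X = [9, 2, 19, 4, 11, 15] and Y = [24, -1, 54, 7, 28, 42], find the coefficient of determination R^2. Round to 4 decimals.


The fitted line is Y = -6.3526 + 3.2019*X.
SSres = 4.8526, SStot = 2137.3333.
R^2 = 1 - SSres/SStot = 0.9977.

0.9977


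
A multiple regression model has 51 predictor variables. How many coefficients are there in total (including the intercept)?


Total coefficients = number of predictors + 1 (for the intercept).
= 51 + 1 = 52.

52


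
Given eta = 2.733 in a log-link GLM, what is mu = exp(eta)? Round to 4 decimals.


The inverse log link gives:
mu = exp(2.733) = 15.3790.

15.3790


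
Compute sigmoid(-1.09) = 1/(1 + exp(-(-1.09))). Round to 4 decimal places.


Compute exp(1.0900) = 2.9743.
Sigmoid = 1 / (1 + 2.9743) = 1 / 3.9743 = 0.2516.

0.2516


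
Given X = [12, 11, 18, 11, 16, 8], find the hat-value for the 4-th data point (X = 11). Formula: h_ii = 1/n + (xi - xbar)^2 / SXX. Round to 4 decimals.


Compute xbar = 12.6667 with n = 6 observations.
SXX = 67.3333.
Leverage = 1/6 + (11 - 12.6667)^2/67.3333 = 0.2079.

0.2079


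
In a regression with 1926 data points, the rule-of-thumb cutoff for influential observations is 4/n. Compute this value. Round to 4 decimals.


Cook's distance cutoff = 4/n = 4/1926.
= 0.0021.

0.0021


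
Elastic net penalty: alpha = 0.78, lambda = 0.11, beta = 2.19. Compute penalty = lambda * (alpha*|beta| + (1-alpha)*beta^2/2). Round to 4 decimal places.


Compute:
L1 = 0.78 * 2.19 = 1.7082.
L2 = 0.22 * 2.19^2 / 2 = 0.5276.
Penalty = 0.11 * (1.7082 + 0.5276) = 0.2459.

0.2459


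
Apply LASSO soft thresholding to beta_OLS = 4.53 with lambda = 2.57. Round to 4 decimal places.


Check: |4.53| = 4.53 vs lambda = 2.57.
Since |beta| > lambda, coefficient = sign(beta)*(|beta| - lambda) = 1.9600.
Soft-thresholded coefficient = 1.9600.

1.9600


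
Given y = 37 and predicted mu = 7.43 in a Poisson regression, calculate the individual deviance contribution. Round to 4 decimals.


First: ln(37/7.43) = 1.605392.
Then: 37 * 1.605392 = 59.399504.
y - mu = 37 - 7.43 = 29.57.
D = 2(59.399504 - 29.57) = 59.659008, which rounds to 59.6590.

59.6590


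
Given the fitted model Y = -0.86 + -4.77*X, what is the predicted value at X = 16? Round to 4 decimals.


Substitute X = 16 into the equation:
Y = -0.86 + -4.77 * 16 = -0.86 + -76.3200 = -77.1800.

-77.1800


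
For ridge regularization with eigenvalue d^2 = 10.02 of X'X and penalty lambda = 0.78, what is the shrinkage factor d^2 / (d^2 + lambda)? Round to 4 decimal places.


d^2 + lambda = 10.02 + 0.78 = 10.8000.
Shrinkage factor = 10.02/10.8000 = 0.9278.

0.9278


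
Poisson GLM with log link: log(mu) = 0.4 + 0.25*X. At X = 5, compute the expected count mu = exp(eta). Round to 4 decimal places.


Compute eta = 0.4 + 0.25 * 5 = 1.6500.
Apply inverse link: mu = e^1.6500 = 5.2070.

5.2070


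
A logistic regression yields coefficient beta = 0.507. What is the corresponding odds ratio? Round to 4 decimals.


Odds ratio = exp(beta) = exp(0.507).
= 1.6603.

1.6603


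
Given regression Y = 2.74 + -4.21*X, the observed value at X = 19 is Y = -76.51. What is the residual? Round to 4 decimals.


Fitted value at X = 19 is yhat = 2.74 + -4.21*19 = -77.2500.
Residual = -76.51 - -77.2500 = 0.7400.

0.7400


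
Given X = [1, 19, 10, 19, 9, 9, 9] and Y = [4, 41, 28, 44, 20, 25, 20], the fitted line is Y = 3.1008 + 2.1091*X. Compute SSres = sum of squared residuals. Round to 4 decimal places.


For each point, residual = actual - predicted.
Residuals: [-1.2099, -2.1737, 3.8082, 0.8263, -2.0827, 2.9173, -2.0827].
Sum of squared residuals = 38.5599.

38.5599


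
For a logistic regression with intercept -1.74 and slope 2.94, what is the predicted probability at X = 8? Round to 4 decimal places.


Compute z = -1.74 + (2.94)(8) = 21.7800.
exp(-z) = 0.0000.
P = 1/(1 + 0.0000) = 1.0000.

1.0000


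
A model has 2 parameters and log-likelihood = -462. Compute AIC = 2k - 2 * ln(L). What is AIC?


AIC = 2k - 2*loglik = 2(2) - 2(-462).
= 4 + 924 = 928.

928


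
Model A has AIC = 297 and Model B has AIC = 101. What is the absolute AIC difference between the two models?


Absolute difference = |297 - 101| = 196.
The model with lower AIC (B) is preferred.

196


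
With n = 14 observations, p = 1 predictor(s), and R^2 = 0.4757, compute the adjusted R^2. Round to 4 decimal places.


Using the formula:
(1 - 0.4757) = 0.5243.
Multiply by 13/12: 0.5243 * 13 = 6.8159, then 6.8159 / 12 = 0.5680.
Adj R^2 = 1 - 0.5680 = 0.4320.

0.4320


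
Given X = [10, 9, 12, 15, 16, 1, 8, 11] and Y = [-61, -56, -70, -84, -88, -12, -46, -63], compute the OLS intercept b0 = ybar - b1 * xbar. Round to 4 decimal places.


The slope is b1 = -5.1155.
Sample means are xbar = 10.2500 and ybar = -60.0000.
Intercept: b0 = -60.0000 - (-5.1155)(10.2500) = -7.5660.

-7.5660


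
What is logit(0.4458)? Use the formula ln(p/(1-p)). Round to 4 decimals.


The odds are p/(1-p) = 0.4458 / 0.5542 = 0.8044.
logit(p) = ln(0.8044) = -0.2177.

-0.2177


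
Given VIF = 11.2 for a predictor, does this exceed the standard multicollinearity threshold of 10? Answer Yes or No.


Check: VIF = 11.2 vs threshold = 10.
Since 11.2 >= 10, the answer is Yes.

Yes


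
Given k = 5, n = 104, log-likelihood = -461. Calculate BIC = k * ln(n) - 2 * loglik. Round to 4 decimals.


Compute k*ln(n) = 5*ln(104) = 5*4.644391 = 23.221955.
Then -2*loglik = 922.
BIC = 23.221955 + 922 = 945.221955, which rounds to 945.2220.

945.2220


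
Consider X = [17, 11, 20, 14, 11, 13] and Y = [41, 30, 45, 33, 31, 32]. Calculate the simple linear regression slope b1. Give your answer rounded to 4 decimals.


First compute the means: xbar = 14.3333, ybar = 35.3333.
Then S_xx = sum((xi - xbar)^2) = 63.3333.
S_xy = sum((xi - xbar)(yi - ybar)) = 107.3333.
b1 = S_xy / S_xx = 107.3333 / 63.3333 = 1.6947.

1.6947


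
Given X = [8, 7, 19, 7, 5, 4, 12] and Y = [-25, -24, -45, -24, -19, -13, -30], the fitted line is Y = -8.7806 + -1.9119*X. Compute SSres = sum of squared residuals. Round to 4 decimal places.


For each point, residual = actual - predicted.
Residuals: [-0.9242, -1.8361, 0.1067, -1.8361, -0.6599, 3.4282, 1.7234].
Sum of squared residuals = 22.7662.

22.7662


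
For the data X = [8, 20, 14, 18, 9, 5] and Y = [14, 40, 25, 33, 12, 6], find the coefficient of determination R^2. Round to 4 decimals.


Fit the OLS line: b0 = -5.5038, b1 = 2.2030.
SSres = 12.6917.
SStot = 873.3333.
R^2 = 1 - 12.6917/873.3333 = 0.9855.

0.9855


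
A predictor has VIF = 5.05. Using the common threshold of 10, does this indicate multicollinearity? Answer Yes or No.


The threshold is 10.
VIF = 5.05 is < 10.
Multicollinearity indication: No.

No


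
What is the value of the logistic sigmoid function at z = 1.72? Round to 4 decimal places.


Compute exp(-1.7200) = 0.1791.
Sigmoid = 1 / (1 + 0.1791) = 1 / 1.1791 = 0.8481.

0.8481


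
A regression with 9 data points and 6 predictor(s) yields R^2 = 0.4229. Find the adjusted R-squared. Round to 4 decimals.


Using the formula:
(1 - 0.4229) = 0.5771.
Multiply by 8/2: 0.5771 * 8 = 4.6168, then 4.6168 / 2 = 2.3084.
Adj R^2 = 1 - 2.3084 = -1.3084.

-1.3084


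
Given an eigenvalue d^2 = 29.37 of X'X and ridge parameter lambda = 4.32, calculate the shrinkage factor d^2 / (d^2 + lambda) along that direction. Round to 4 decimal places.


Denominator = d^2 + lambda = 29.37 + 4.32 = 33.6900.
Shrinkage = 29.37 / 33.6900 = 0.8718.

0.8718


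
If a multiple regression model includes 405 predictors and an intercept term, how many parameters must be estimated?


Including the intercept, the model has 405 predictor coefficients + 1 intercept.
Total = 406.

406


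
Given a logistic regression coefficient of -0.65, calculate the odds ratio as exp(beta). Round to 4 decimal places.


exp(-0.65) = 0.5220.
So the odds ratio is 0.5220.

0.5220


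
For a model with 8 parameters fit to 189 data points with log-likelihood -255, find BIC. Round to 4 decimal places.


ln(189) = 5.241747.
k * ln(n) = 8 * 5.241747 = 41.933976.
-2L = 510.
BIC = 41.933976 + 510 = 551.933976, which rounds to 551.9340.

551.9340


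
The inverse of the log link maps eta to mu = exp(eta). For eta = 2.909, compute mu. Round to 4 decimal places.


The inverse log link gives:
mu = exp(2.909) = 18.3385.

18.3385


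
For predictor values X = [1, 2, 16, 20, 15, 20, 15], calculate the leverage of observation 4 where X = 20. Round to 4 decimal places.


Compute xbar = 12.7143 with n = 7 observations.
SXX = 379.4286.
Leverage = 1/7 + (20 - 12.7143)^2/379.4286 = 0.2828.

0.2828


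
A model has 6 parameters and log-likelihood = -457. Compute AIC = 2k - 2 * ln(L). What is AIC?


AIC = 2*6 - 2*(-457).
= 12 + 914 = 926.

926


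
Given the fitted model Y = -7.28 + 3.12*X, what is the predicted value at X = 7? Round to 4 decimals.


Predicted value:
Y = -7.28 + (3.12)(7) = -7.28 + 21.8400 = 14.5600.

14.5600


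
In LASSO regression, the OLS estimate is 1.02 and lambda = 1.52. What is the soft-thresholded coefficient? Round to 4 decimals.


Check: |1.02| = 1.02 vs lambda = 1.52.
Since |beta| <= lambda, the coefficient is set to 0.
Soft-thresholded coefficient = 0.0000.

0.0000


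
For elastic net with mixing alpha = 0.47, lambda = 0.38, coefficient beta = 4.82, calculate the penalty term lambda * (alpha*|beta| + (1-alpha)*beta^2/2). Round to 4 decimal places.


L1 component = 0.47 * |4.82| = 2.2654.
L2 component = 0.53 * 4.82^2 / 2 = 6.1566.
Penalty = 0.38 * (2.2654 + 6.1566) = 0.38 * 8.4220 = 3.2004.

3.2004


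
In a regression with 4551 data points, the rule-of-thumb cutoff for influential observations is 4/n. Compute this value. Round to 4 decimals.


The threshold is 4/n.
4/4551 = 0.0009.

0.0009


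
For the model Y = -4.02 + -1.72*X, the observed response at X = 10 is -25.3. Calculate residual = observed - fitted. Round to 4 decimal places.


Predicted = -4.02 + -1.72 * 10 = -21.2200.
Residual = -25.3 - -21.2200 = -4.0800.

-4.0800


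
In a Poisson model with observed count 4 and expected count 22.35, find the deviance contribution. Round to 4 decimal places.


y/mu = 4/22.35 = 0.178971 (approx.), and ln(4/22.35) = -1.720532.
y * ln(y/mu) = 4 * -1.720532 = -6.882128.
y - mu = -18.35.
D = 2 * (-6.882128 - -18.35) = 22.935744, which rounds to 22.9357.

22.9357


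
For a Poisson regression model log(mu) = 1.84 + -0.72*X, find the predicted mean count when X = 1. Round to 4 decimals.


eta = 1.84 + -0.72 * 1 = 1.1200.
mu = exp(1.1200) = 3.0649.

3.0649


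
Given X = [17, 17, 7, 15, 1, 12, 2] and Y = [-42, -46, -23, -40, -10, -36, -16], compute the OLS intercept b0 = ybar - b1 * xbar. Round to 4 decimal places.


The slope is b1 = -2.0315.
Sample means are xbar = 10.1429 and ybar = -30.4286.
Intercept: b0 = -30.4286 - (-2.0315)(10.1429) = -9.8230.

-9.8230


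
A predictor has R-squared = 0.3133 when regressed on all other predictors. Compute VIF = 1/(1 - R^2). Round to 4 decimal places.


Denominator: 1 - 0.3133 = 0.6867.
VIF = 1 / 0.6867 = 1.4562.

1.4562


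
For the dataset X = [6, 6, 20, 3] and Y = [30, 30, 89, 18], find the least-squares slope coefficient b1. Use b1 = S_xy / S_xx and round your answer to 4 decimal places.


Calculate xbar = 8.7500, ybar = 41.7500.
S_xx = 174.7500, S_xy = 732.7500.
Using b1 = S_xy / S_xx = 732.7500 / 174.7500, we get b1 = 4.1931.

4.1931


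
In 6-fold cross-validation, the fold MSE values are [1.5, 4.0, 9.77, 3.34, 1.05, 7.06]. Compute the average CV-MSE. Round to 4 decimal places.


Add all fold MSEs: 26.7200.
Divide by k = 6: 26.7200/6 = 4.4533.

4.4533


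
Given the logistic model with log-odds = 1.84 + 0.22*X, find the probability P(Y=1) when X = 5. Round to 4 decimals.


Compute z = 1.84 + (0.22)(5) = 2.9400.
exp(-z) = 0.0529.
P = 1/(1 + 0.0529) = 0.9498.

0.9498


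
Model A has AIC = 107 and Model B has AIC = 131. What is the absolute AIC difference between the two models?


Compute |107 - 131| = 24.
Model A has the smaller AIC.

24


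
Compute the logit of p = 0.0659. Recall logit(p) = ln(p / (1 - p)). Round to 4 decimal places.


1 - p = 0.9341.
p/(1-p) = 0.0705.
logit = ln(0.0705) = -2.6514.

-2.6514


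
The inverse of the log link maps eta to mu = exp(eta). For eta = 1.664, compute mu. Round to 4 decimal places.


mu = exp(eta) = exp(1.664).
= 5.2804.

5.2804


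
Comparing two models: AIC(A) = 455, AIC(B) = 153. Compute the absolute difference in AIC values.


Compute |455 - 153| = 302.
Model B has the smaller AIC.

302


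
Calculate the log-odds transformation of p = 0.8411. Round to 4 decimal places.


1 - p = 0.1589.
p/(1-p) = 5.2933.
logit = ln(5.2933) = 1.6664.

1.6664


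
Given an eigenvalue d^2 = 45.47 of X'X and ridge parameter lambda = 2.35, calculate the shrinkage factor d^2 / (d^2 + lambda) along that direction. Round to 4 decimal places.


Denominator = d^2 + lambda = 45.47 + 2.35 = 47.8200.
Shrinkage = 45.47 / 47.8200 = 0.9509.

0.9509


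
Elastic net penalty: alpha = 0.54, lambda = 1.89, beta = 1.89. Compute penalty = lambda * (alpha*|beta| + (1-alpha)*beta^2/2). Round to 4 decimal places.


L1 component = 0.54 * |1.89| = 1.0206.
L2 component = 0.46 * 1.89^2 / 2 = 0.8216.
Penalty = 1.89 * (1.0206 + 0.8216) = 1.89 * 1.8422 = 3.4817.

3.4817


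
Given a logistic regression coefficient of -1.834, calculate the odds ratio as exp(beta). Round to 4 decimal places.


Odds ratio = exp(beta) = exp(-1.834).
= 0.1598.

0.1598


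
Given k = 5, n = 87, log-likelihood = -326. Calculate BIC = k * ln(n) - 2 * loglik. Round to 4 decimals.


k * ln(n) = 5 * ln(87) = 5 * 4.465908 = 22.329540.
-2 * loglik = -2 * (-326) = 652.
BIC = 22.329540 + 652 = 674.329540, which rounds to 674.3295.

674.3295


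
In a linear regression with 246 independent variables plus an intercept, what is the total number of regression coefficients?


Each predictor gets one coefficient, plus one intercept.
Total parameters = 246 + 1 = 247.

247


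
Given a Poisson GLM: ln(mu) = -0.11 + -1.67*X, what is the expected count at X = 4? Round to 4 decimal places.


Linear predictor: eta = -0.11 + (-1.67)(4) = -6.7900.
Expected count: mu = exp(-6.7900) = 0.0011.

0.0011


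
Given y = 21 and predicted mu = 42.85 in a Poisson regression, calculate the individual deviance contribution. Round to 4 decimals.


Compute y*ln(y/mu) = 21*ln(21/42.85) = 21*-0.713183 = -14.976843.
y - mu = -21.85.
D = 2*(-14.976843 - (-21.85)) = 13.746314, which rounds to 13.7463.

13.7463


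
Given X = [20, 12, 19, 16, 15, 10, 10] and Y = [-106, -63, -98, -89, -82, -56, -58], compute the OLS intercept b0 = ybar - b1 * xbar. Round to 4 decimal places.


Compute b1 = -4.8997 from the OLS formula.
With xbar = 14.5714 and ybar = -78.8571, the intercept is:
b0 = -78.8571 - -4.8997 * 14.5714 = -7.4613.

-7.4613


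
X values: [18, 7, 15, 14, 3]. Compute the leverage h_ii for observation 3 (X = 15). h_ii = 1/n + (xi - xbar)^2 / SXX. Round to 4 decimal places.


Compute xbar = 11.4000 with n = 5 observations.
SXX = 153.2000.
Leverage = 1/5 + (15 - 11.4000)^2/153.2000 = 0.2846.

0.2846


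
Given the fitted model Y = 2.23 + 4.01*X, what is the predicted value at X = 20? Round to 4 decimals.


Substitute X = 20 into the equation:
Y = 2.23 + 4.01 * 20 = 2.23 + 80.2000 = 82.4300.

82.4300


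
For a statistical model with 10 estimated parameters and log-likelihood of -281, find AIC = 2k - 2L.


AIC = 2k - 2*loglik = 2(10) - 2(-281).
= 20 + 562 = 582.

582


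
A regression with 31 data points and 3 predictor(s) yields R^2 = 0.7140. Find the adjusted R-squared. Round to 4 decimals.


Plug in: Adj R^2 = 1 - (1 - 0.7140) * 30/27.
= 1 - 0.2860 * 30/27
= 1 - 8.5800 / 27
= 1 - 0.3178 = 0.6822.

0.6822


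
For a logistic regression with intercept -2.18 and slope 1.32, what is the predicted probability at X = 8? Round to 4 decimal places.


Linear predictor: z = -2.18 + 1.32 * 8 = 8.3800.
P = 1/(1 + exp(-8.3800)) = 1/(1 + 0.0002) = 0.9998.

0.9998


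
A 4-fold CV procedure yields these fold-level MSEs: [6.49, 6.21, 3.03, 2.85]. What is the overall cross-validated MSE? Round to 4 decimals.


Add all fold MSEs: 18.5800.
Divide by k = 4: 18.5800/4 = 4.6450.

4.6450


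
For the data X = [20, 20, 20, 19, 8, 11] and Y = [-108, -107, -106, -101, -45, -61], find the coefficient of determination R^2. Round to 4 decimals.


Fit the OLS line: b0 = -4.1606, b1 = -5.1330.
SSres = 2.7615.
SStot = 3832.0000.
R^2 = 1 - 2.7615/3832.0000 = 0.9993.

0.9993


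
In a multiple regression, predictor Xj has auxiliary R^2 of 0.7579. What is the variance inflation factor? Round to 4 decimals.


Using VIF = 1/(1 - R^2_j):
1 - 0.7579 = 0.2421.
VIF = 4.1305.

4.1305


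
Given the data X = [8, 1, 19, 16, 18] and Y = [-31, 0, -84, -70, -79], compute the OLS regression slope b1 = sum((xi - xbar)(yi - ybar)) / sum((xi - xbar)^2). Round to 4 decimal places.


First compute the means: xbar = 12.4000, ybar = -52.8000.
Then S_xx = sum((xi - xbar)^2) = 237.2000.
S_xy = sum((xi - xbar)(yi - ybar)) = -1112.4000.
b1 = S_xy / S_xx = -1112.4000 / 237.2000 = -4.6897.

-4.6897


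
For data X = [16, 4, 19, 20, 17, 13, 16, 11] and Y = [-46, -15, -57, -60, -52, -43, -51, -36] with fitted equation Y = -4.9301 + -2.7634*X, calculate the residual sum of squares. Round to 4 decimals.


Predicted values from Y = -4.9301 + -2.7634*X.
Residuals: [3.1445, 0.9837, 0.4347, 0.1981, -0.0921, -2.1457, -1.8555, -0.6725].
SSres = 19.5914.

19.5914


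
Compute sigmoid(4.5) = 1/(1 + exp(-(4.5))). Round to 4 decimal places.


exp(-4.5000) = 0.0111.
1 + exp(-z) = 1.0111.
sigmoid = 1/1.0111 = 0.9890.

0.9890


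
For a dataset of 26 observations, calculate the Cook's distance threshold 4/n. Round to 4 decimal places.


Cook's distance cutoff = 4/n = 4/26.
= 0.1538.

0.1538


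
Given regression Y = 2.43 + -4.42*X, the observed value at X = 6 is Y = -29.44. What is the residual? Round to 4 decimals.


Predicted = 2.43 + -4.42 * 6 = -24.0900.
Residual = -29.44 - -24.0900 = -5.3500.

-5.3500


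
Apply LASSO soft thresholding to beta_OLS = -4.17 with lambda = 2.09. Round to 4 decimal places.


Check: |-4.17| = 4.17 vs lambda = 2.09.
Since |beta| > lambda, coefficient = sign(beta)*(|beta| - lambda) = -2.0800.
Soft-thresholded coefficient = -2.0800.

-2.0800


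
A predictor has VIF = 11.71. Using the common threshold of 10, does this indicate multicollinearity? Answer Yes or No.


Check: VIF = 11.71 vs threshold = 10.
Since 11.71 >= 10, the answer is Yes.

Yes


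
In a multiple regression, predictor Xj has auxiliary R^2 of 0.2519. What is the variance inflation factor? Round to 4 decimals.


Denominator: 1 - 0.2519 = 0.7481.
VIF = 1 / 0.7481 = 1.3367.

1.3367


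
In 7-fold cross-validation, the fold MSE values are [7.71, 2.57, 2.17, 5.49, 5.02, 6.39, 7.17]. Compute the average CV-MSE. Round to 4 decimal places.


Total MSE across folds = 36.5200.
CV-MSE = 36.5200/7 = 5.2171.

5.2171


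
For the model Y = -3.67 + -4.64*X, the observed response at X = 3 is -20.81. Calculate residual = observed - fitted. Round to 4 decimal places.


Predicted = -3.67 + -4.64 * 3 = -17.5900.
Residual = -20.81 - -17.5900 = -3.2200.

-3.2200


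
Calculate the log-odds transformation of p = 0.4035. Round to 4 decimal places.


1 - p = 0.5965.
p/(1-p) = 0.6764.
logit = ln(0.6764) = -0.3909.

-0.3909


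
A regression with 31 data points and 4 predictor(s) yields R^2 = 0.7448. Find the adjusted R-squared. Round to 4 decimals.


Adjusted R^2 = 1 - (1 - R^2) * (n-1)/(n-p-1).
(1 - R^2) = 0.2552.
(n-1)/(n-p-1) = 30/26.
(1 - R^2) * (n-1) = 0.2552 * 30 = 7.6560.
Divide by (n-p-1): 7.6560 / 26 = 0.2945.
Adj R^2 = 1 - 0.2945 = 0.7055.

0.7055


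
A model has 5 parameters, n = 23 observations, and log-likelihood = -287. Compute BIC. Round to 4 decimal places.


Compute k*ln(n) = 5*ln(23) = 5*3.135494 = 15.677470.
Then -2*loglik = 574.
BIC = 15.677470 + 574 = 589.677470, which rounds to 589.6775.

589.6775


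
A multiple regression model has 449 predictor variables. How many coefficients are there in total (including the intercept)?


Each predictor gets one coefficient, plus one intercept.
Total parameters = 449 + 1 = 450.

450


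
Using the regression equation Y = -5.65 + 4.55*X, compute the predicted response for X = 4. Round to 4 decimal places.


Plug X = 4 into Y = -5.65 + 4.55*X:
Y = -5.65 + 18.2000 = 12.5500.

12.5500


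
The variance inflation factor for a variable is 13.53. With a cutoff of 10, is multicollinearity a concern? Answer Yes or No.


Compare VIF = 13.53 to the threshold of 10.
13.53 >= 10, so the answer is Yes.

Yes


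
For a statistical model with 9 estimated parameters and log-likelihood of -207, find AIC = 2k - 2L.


AIC = 2*9 - 2*(-207).
= 18 + 414 = 432.

432


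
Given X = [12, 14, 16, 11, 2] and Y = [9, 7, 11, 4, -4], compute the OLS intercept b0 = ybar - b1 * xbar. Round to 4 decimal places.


The slope is b1 = 1.0431.
Sample means are xbar = 11.0000 and ybar = 5.4000.
Intercept: b0 = 5.4000 - (1.0431)(11.0000) = -6.0741.

-6.0741


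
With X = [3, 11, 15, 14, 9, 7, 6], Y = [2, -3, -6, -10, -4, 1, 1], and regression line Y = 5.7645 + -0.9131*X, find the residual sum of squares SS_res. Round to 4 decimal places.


For each point, residual = actual - predicted.
Residuals: [-1.0252, 1.2796, 1.9320, -2.9811, -1.5466, 1.6272, 0.7141].
Sum of squared residuals = 20.8577.

20.8577
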